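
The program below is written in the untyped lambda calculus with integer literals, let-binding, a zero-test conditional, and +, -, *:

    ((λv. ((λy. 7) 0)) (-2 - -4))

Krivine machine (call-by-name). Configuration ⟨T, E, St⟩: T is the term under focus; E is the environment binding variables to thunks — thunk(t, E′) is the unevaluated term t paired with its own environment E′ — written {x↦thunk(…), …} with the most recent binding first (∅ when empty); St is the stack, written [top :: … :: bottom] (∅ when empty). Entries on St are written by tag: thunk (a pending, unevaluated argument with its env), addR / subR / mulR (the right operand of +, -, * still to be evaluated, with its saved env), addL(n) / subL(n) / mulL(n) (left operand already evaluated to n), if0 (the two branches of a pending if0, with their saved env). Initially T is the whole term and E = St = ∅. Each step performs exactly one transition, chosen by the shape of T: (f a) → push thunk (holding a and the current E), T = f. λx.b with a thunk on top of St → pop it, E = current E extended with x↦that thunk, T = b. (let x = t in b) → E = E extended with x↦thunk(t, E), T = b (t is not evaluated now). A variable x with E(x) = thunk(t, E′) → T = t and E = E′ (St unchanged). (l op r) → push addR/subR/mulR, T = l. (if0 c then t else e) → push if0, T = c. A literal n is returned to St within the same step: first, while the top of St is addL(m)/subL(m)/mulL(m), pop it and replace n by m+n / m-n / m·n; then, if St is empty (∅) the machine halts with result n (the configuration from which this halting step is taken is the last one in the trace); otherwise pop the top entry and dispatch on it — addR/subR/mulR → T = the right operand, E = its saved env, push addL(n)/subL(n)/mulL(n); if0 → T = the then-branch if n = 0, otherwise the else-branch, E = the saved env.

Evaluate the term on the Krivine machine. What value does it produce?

Answer: 7

Machine steps:
t=0: <T=((λv. ((λy. 7) 0)) (-2 - -4)), E=∅, St=∅>
t=1: <T=(λv. ((λy. 7) 0)), E=∅, St=[thunk]>
t=2: <T=((λy. 7) 0), E={v↦thunk((-2 - -4), ∅)}, St=∅>
t=3: <T=(λy. 7), E={v↦thunk((-2 - -4), ∅)}, St=[thunk]>
t=4: <T=7, E={y↦thunk(0, {v↦thunk((-2 - -4), ∅)}), v↦thunk((-2 - -4), ∅)}, St=∅>
→ final value 7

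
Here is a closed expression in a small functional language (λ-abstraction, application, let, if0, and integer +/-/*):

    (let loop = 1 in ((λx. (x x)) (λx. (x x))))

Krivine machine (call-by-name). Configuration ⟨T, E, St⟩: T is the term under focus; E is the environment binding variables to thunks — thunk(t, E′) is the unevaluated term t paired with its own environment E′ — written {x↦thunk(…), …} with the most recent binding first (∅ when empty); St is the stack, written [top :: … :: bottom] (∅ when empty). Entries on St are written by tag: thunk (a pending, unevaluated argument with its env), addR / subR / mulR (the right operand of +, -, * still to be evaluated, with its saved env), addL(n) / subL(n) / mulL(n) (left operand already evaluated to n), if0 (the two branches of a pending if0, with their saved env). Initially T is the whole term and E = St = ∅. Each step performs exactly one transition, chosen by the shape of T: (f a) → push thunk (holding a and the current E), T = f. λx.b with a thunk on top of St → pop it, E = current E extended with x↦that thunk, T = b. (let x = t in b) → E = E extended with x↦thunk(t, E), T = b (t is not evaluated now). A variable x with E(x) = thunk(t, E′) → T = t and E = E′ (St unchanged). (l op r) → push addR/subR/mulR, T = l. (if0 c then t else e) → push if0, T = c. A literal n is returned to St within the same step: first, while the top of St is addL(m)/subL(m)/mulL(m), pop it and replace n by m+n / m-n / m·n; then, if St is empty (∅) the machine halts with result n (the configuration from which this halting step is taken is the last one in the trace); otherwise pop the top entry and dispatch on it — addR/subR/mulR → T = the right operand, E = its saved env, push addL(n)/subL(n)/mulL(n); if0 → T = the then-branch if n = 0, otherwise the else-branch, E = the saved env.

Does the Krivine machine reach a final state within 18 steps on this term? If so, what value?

Answer: DIVERGES (no final state within 18 steps)

Derivation:
step 0: [T=(let loop = 1 in ((λx. (x x)) (λx. (x x)))) | E=∅ | St=∅]
step 1: [T=((λx. (x x)) (λx. (x x))) | E={loop↦thunk(1, ∅)} | St=∅]
step 2: [T=(λx. (x x)) | E={loop↦thunk(1, ∅)} | St=[thunk]]
step 3: [T=(x x) | E={x↦thunk((λx. (x x)), {loop↦thunk(1, ∅)}), loop↦thunk(1, ∅)} | St=∅]
step 4: [T=x | E={x↦thunk((λx. (x x)), {loop↦thunk(1, ∅)}), loop↦thunk(1, ∅)} | St=[thunk]]
step 5: [T=(λx. (x x)) | E={loop↦thunk(1, ∅)} | St=[thunk]]
step 6: [T=(x x) | E={x↦thunk(x, {x↦thunk((λx. (x x)), {loop↦thunk(1, ∅)}), loop↦thunk(1, ∅)}), loop↦thunk(1, ∅)} | St=∅]
step 7: [T=x | E={x↦thunk(x, {x↦thunk((λx. (x x)), {loop↦thunk(1, ∅)}), loop↦thunk(1, ∅)}), loop↦thunk(1, ∅)} | St=[thunk]]
step 8: [T=x | E={x↦thunk((λx. (x x)), {loop↦thunk(1, ∅)}), loop↦thunk(1, ∅)} | St=[thunk]]
step 9: [T=(λx. (x x)) | E={loop↦thunk(1, ∅)} | St=[thunk]]
step 10: [T=(x x) | E={x↦thunk(x, {x↦thunk(x, {x↦thunk((λx. (x x)), {loop↦thunk(1, ∅)}), loop↦thunk(1, ∅)}), loop↦thunk(1, ∅)}), loop↦thunk(1, ∅)} | St=∅]
step 11: [T=x | E={x↦thunk(x, {x↦thunk(x, {x↦thunk((λx. (x x)), {loop↦thunk(1, ∅)}), loop↦thunk(1, ∅)}), loop↦thunk(1, ∅)}), loop↦thunk(1, ∅)} | St=[thunk]]
step 12: [T=x | E={x↦thunk(x, {x↦thunk((λx. (x x)), {loop↦thunk(1, ∅)}), loop↦thunk(1, ∅)}), loop↦thunk(1, ∅)} | St=[thunk]]
step 13: [T=x | E={x↦thunk((λx. (x x)), {loop↦thunk(1, ∅)}), loop↦thunk(1, ∅)} | St=[thunk]]
step 14: [T=(λx. (x x)) | E={loop↦thunk(1, ∅)} | St=[thunk]]
step 15: [T=(x x) | E={x↦thunk(x, {x↦thunk(x, {x↦thunk(x, {x↦thunk((λx. (x x)), {loop↦thunk(1, ∅)}), loop↦thunk(1, ∅)}), loop↦thunk(1, ∅)}), loop↦thunk(1, ∅)}), loop↦thunk(1, ∅)} | St=∅]
step 16: [T=x | E={x↦thunk(x, {x↦thunk(x, {x↦thunk(x, {x↦thunk((λx. (x x)), {loop↦thunk(1, ∅)}), loop↦thunk(1, ∅)}), loop↦thunk(1, ∅)}), loop↦thunk(1, ∅)}), loop↦thunk(1, ∅)} | St=[thunk]]
step 17: [T=x | E={x↦thunk(x, {x↦thunk(x, {x↦thunk((λx. (x x)), {loop↦thunk(1, ∅)}), loop↦thunk(1, ∅)}), loop↦thunk(1, ∅)}), loop↦thunk(1, ∅)} | St=[thunk]]
step 18: [T=x | E={x↦thunk(x, {x↦thunk((λx. (x x)), {loop↦thunk(1, ∅)}), loop↦thunk(1, ∅)}), loop↦thunk(1, ∅)} | St=[thunk]]
→ 18 transitions taken and the configuration is still not final: no result within 18 steps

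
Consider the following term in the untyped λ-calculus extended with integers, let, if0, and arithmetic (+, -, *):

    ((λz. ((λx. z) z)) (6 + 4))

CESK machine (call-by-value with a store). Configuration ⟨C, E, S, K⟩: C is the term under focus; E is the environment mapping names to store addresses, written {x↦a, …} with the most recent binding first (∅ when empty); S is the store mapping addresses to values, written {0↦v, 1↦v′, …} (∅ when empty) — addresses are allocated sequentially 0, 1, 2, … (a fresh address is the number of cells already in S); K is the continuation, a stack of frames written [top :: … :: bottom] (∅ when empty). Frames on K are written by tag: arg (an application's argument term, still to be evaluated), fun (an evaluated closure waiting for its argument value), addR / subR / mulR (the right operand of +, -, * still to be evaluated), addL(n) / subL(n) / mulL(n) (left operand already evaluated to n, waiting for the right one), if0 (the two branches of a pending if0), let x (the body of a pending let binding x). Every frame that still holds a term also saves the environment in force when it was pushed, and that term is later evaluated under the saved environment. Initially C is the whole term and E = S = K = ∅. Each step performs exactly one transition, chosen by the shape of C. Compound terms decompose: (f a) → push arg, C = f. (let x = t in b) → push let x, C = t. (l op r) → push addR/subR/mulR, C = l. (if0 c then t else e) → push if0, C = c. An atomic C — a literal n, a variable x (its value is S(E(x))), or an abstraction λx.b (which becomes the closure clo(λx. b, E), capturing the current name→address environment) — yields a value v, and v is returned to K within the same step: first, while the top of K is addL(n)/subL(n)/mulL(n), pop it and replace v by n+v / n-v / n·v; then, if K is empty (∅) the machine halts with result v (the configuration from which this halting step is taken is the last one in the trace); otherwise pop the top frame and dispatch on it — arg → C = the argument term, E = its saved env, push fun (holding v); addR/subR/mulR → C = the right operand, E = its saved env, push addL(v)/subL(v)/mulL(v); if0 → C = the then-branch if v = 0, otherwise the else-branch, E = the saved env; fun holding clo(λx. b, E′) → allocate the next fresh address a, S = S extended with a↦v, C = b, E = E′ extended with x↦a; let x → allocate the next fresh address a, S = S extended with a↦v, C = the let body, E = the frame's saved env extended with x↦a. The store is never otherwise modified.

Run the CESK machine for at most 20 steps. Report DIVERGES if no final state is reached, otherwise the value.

t=0: ⟨C=((λz. ((λx. z) z)) (6 + 4)); E=∅; S=∅; K=∅⟩
t=1: ⟨C=(λz. ((λx. z) z)); E=∅; S=∅; K=[arg]⟩
t=2: ⟨C=(6 + 4); E=∅; S=∅; K=[fun]⟩
t=3: ⟨C=6; E=∅; S=∅; K=[addR :: fun]⟩
t=4: ⟨C=4; E=∅; S=∅; K=[addL(6) :: fun]⟩
t=5: ⟨C=((λx. z) z); E={z↦0}; S={0↦10}; K=∅⟩
t=6: ⟨C=(λx. z); E={z↦0}; S={0↦10}; K=[arg]⟩
t=7: ⟨C=z; E={z↦0}; S={0↦10}; K=[fun]⟩
t=8: ⟨C=z; E={x↦1, z↦0}; S={0↦10, 1↦10}; K=∅⟩
→ final value 10

Answer: 10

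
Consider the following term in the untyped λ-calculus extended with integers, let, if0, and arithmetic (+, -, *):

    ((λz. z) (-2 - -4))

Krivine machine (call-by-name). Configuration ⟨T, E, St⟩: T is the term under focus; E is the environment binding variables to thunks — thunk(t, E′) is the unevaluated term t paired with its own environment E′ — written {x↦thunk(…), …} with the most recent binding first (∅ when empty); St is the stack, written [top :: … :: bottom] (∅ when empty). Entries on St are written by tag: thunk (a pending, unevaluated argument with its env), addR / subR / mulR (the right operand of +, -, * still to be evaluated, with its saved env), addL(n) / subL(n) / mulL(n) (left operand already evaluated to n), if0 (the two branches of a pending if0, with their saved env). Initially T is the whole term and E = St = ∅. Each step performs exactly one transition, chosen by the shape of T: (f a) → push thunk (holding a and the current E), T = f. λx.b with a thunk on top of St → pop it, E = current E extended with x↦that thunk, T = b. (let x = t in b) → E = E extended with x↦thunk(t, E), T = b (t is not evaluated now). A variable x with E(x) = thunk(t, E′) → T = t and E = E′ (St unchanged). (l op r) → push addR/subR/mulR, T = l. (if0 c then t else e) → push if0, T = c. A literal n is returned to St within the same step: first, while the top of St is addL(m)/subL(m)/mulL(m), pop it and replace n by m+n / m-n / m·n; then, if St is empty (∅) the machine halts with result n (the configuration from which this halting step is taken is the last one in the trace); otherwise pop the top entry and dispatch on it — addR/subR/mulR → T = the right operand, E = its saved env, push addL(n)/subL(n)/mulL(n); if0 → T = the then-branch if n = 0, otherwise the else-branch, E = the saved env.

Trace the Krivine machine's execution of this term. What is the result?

t=0: <T=((λz. z) (-2 - -4)), E=∅, St=∅>
t=1: <T=(λz. z), E=∅, St=[thunk]>
t=2: <T=z, E={z↦thunk((-2 - -4), ∅)}, St=∅>
t=3: <T=(-2 - -4), E=∅, St=∅>
t=4: <T=-2, E=∅, St=[subR]>
t=5: <T=-4, E=∅, St=[subL(-2)]>
→ final value 2

Answer: 2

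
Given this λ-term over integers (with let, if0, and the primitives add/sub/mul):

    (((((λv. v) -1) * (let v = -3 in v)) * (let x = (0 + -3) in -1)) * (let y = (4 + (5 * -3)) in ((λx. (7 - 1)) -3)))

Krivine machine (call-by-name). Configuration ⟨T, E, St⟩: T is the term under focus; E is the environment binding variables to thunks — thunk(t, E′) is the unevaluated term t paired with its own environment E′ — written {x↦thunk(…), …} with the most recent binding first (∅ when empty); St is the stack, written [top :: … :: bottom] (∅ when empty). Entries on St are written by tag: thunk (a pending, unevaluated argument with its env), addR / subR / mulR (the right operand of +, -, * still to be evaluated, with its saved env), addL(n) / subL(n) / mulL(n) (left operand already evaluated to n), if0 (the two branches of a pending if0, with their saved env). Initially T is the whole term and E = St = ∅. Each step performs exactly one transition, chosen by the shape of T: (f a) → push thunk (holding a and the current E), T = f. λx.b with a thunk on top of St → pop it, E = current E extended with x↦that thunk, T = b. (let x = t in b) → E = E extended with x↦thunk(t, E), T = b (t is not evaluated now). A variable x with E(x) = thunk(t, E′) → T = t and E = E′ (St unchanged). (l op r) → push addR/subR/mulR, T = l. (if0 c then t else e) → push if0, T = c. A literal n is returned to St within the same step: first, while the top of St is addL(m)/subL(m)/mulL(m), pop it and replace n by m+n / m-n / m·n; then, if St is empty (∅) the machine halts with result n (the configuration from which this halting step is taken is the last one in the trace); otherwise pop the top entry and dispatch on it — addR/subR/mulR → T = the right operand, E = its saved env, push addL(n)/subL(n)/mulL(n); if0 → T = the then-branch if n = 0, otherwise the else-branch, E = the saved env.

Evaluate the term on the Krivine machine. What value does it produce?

t=0: ⟨T=(((((λv. v) -1) * (let v = -3 in v)) * (let x = (0 + -3) in -1)) * (let y = (4 + (5 * -3)) in ((λx. (7 - 1)) -3))); E=∅; St=∅⟩
t=1: ⟨T=((((λv. v) -1) * (let v = -3 in v)) * (let x = (0 + -3) in -1)); E=∅; St=[mulR]⟩
t=2: ⟨T=(((λv. v) -1) * (let v = -3 in v)); E=∅; St=[mulR :: mulR]⟩
t=3: ⟨T=((λv. v) -1); E=∅; St=[mulR :: mulR :: mulR]⟩
t=4: ⟨T=(λv. v); E=∅; St=[thunk :: mulR :: mulR :: mulR]⟩
t=5: ⟨T=v; E={v↦thunk(-1, ∅)}; St=[mulR :: mulR :: mulR]⟩
t=6: ⟨T=-1; E=∅; St=[mulR :: mulR :: mulR]⟩
t=7: ⟨T=(let v = -3 in v); E=∅; St=[mulL(-1) :: mulR :: mulR]⟩
t=8: ⟨T=v; E={v↦thunk(-3, ∅)}; St=[mulL(-1) :: mulR :: mulR]⟩
t=9: ⟨T=-3; E=∅; St=[mulL(-1) :: mulR :: mulR]⟩
t=10: ⟨T=(let x = (0 + -3) in -1); E=∅; St=[mulL(3) :: mulR]⟩
t=11: ⟨T=-1; E={x↦thunk((0 + -3), ∅)}; St=[mulL(3) :: mulR]⟩
t=12: ⟨T=(let y = (4 + (5 * -3)) in ((λx. (7 - 1)) -3)); E=∅; St=[mulL(-3)]⟩
t=13: ⟨T=((λx. (7 - 1)) -3); E={y↦thunk((4 + (5 * -3)), ∅)}; St=[mulL(-3)]⟩
t=14: ⟨T=(λx. (7 - 1)); E={y↦thunk((4 + (5 * -3)), ∅)}; St=[thunk :: mulL(-3)]⟩
t=15: ⟨T=(7 - 1); E={x↦thunk(-3, {y↦thunk((4 + (5 * -3)), ∅)}), y↦thunk((4 + (5 * -3)), ∅)}; St=[mulL(-3)]⟩
t=16: ⟨T=7; E={x↦thunk(-3, {y↦thunk((4 + (5 * -3)), ∅)}), y↦thunk((4 + (5 * -3)), ∅)}; St=[subR :: mulL(-3)]⟩
t=17: ⟨T=1; E={x↦thunk(-3, {y↦thunk((4 + (5 * -3)), ∅)}), y↦thunk((4 + (5 * -3)), ∅)}; St=[subL(7) :: mulL(-3)]⟩
→ final value -18

Answer: -18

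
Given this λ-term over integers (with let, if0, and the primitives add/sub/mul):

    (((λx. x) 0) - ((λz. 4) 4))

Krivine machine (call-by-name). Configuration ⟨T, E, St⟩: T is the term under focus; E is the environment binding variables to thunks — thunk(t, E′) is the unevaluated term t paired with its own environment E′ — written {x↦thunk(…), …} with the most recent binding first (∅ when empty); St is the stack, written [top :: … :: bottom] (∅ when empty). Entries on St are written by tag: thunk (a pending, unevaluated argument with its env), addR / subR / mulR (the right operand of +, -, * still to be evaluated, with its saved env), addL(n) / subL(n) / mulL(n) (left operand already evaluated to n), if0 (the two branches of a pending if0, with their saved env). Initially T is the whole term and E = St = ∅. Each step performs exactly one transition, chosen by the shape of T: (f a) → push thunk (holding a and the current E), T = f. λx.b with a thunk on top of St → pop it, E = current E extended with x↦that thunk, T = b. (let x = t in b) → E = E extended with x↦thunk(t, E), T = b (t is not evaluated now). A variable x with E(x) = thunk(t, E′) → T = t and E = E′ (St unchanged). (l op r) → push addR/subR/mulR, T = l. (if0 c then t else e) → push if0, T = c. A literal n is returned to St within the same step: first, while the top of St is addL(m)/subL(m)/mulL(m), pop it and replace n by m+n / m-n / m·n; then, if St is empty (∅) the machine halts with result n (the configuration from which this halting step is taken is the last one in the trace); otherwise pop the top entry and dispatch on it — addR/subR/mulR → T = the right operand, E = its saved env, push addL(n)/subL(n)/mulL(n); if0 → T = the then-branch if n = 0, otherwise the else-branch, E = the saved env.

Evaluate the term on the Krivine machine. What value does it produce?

t=0: ⟨T=(((λx. x) 0) - ((λz. 4) 4)); E=∅; St=∅⟩
t=1: ⟨T=((λx. x) 0); E=∅; St=[subR]⟩
t=2: ⟨T=(λx. x); E=∅; St=[thunk :: subR]⟩
t=3: ⟨T=x; E={x↦thunk(0, ∅)}; St=[subR]⟩
t=4: ⟨T=0; E=∅; St=[subR]⟩
t=5: ⟨T=((λz. 4) 4); E=∅; St=[subL(0)]⟩
t=6: ⟨T=(λz. 4); E=∅; St=[thunk :: subL(0)]⟩
t=7: ⟨T=4; E={z↦thunk(4, ∅)}; St=[subL(0)]⟩
→ final value -4

Answer: -4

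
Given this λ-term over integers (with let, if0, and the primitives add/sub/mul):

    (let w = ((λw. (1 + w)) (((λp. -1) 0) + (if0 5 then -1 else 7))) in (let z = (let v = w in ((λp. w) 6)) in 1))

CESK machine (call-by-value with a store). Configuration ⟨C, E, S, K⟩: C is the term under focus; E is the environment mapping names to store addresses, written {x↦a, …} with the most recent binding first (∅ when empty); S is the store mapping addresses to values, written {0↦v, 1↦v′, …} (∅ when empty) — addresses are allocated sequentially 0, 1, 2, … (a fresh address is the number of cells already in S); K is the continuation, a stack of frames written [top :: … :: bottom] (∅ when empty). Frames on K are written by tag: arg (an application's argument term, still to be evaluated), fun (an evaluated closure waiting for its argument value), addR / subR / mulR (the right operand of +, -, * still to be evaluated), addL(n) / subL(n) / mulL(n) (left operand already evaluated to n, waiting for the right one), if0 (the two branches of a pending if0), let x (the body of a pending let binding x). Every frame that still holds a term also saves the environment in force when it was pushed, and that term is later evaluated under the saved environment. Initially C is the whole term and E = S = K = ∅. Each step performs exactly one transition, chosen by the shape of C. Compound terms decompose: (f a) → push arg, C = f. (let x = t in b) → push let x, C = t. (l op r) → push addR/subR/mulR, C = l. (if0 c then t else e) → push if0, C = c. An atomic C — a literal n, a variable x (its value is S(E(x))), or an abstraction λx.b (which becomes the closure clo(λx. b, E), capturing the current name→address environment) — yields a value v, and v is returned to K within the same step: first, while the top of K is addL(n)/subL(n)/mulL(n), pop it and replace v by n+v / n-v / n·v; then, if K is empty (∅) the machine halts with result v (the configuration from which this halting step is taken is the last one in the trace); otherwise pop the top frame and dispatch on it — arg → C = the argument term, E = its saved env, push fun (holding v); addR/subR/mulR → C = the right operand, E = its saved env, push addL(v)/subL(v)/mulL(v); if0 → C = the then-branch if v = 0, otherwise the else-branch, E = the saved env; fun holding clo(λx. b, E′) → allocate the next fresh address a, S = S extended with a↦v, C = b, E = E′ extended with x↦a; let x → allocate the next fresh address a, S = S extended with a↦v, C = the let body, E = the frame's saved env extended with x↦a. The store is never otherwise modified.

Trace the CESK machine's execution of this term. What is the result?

0. <C=(let w = ((λw. (1 + w)) (((λp. -1) 0) + (if0 5 then -1 else 7))) in (let z = (let v = w in ((λp. w) 6)) in 1)), E=∅, S=∅, K=∅>
1. <C=((λw. (1 + w)) (((λp. -1) 0) + (if0 5 then -1 else 7))), E=∅, S=∅, K=[let w]>
2. <C=(λw. (1 + w)), E=∅, S=∅, K=[arg :: let w]>
3. <C=(((λp. -1) 0) + (if0 5 then -1 else 7)), E=∅, S=∅, K=[fun :: let w]>
4. <C=((λp. -1) 0), E=∅, S=∅, K=[addR :: fun :: let w]>
5. <C=(λp. -1), E=∅, S=∅, K=[arg :: addR :: fun :: let w]>
6. <C=0, E=∅, S=∅, K=[fun :: addR :: fun :: let w]>
7. <C=-1, E={p↦0}, S={0↦0}, K=[addR :: fun :: let w]>
8. <C=(if0 5 then -1 else 7), E=∅, S={0↦0}, K=[addL(-1) :: fun :: let w]>
9. <C=5, E=∅, S={0↦0}, K=[if0 :: addL(-1) :: fun :: let w]>
10. <C=7, E=∅, S={0↦0}, K=[addL(-1) :: fun :: let w]>
11. <C=(1 + w), E={w↦1}, S={0↦0, 1↦6}, K=[let w]>
12. <C=1, E={w↦1}, S={0↦0, 1↦6}, K=[addR :: let w]>
13. <C=w, E={w↦1}, S={0↦0, 1↦6}, K=[addL(1) :: let w]>
14. <C=(let z = (let v = w in ((λp. w) 6)) in 1), E={w↦2}, S={0↦0, 1↦6, 2↦7}, K=∅>
15. <C=(let v = w in ((λp. w) 6)), E={w↦2}, S={0↦0, 1↦6, 2↦7}, K=[let z]>
16. <C=w, E={w↦2}, S={0↦0, 1↦6, 2↦7}, K=[let v :: let z]>
17. <C=((λp. w) 6), E={v↦3, w↦2}, S={0↦0, 1↦6, 2↦7, 3↦7}, K=[let z]>
18. <C=(λp. w), E={v↦3, w↦2}, S={0↦0, 1↦6, 2↦7, 3↦7}, K=[arg :: let z]>
19. <C=6, E={v↦3, w↦2}, S={0↦0, 1↦6, 2↦7, 3↦7}, K=[fun :: let z]>
20. <C=w, E={p↦4, v↦3, w↦2}, S={0↦0, 1↦6, 2↦7, 3↦7, 4↦6}, K=[let z]>
21. <C=1, E={z↦5, w↦2}, S={0↦0, 1↦6, 2↦7, 3↦7, 4↦6, 5↦7}, K=∅>
→ final value 1

Answer: 1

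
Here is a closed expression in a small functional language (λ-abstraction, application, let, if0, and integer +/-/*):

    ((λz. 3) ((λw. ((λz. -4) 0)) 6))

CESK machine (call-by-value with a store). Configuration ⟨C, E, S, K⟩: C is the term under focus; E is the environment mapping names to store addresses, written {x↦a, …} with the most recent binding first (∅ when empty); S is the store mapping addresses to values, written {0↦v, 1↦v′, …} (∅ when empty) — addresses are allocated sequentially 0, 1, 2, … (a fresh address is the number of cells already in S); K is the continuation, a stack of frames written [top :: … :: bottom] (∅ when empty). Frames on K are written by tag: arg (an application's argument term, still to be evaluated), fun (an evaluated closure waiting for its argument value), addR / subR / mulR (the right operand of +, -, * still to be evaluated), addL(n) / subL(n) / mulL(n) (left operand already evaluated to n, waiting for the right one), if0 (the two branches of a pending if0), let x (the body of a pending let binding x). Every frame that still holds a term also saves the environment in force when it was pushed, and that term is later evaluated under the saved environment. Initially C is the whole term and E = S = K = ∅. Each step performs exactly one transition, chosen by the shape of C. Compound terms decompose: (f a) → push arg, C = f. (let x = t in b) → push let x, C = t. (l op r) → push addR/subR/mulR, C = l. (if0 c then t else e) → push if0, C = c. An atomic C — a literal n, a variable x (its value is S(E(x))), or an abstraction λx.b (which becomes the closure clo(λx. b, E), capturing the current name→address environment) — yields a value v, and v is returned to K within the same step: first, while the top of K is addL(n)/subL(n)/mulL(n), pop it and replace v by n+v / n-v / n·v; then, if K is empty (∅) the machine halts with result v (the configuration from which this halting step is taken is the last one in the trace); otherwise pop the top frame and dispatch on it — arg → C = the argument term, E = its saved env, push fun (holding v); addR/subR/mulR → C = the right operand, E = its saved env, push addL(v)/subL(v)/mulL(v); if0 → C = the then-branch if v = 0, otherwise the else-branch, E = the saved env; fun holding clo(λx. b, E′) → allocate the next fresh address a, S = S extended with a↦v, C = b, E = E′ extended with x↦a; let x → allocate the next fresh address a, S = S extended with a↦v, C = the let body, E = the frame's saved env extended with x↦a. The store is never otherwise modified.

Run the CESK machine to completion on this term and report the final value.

Answer: 3

Execution trace:
t=0: [C=((λz. 3) ((λw. ((λz. -4) 0)) 6)) | E=∅ | S=∅ | K=∅]
t=1: [C=(λz. 3) | E=∅ | S=∅ | K=[arg]]
t=2: [C=((λw. ((λz. -4) 0)) 6) | E=∅ | S=∅ | K=[fun]]
t=3: [C=(λw. ((λz. -4) 0)) | E=∅ | S=∅ | K=[arg :: fun]]
t=4: [C=6 | E=∅ | S=∅ | K=[fun :: fun]]
t=5: [C=((λz. -4) 0) | E={w↦0} | S={0↦6} | K=[fun]]
t=6: [C=(λz. -4) | E={w↦0} | S={0↦6} | K=[arg :: fun]]
t=7: [C=0 | E={w↦0} | S={0↦6} | K=[fun :: fun]]
t=8: [C=-4 | E={z↦1, w↦0} | S={0↦6, 1↦0} | K=[fun]]
t=9: [C=3 | E={z↦2} | S={0↦6, 1↦0, 2↦-4} | K=∅]
→ final value 3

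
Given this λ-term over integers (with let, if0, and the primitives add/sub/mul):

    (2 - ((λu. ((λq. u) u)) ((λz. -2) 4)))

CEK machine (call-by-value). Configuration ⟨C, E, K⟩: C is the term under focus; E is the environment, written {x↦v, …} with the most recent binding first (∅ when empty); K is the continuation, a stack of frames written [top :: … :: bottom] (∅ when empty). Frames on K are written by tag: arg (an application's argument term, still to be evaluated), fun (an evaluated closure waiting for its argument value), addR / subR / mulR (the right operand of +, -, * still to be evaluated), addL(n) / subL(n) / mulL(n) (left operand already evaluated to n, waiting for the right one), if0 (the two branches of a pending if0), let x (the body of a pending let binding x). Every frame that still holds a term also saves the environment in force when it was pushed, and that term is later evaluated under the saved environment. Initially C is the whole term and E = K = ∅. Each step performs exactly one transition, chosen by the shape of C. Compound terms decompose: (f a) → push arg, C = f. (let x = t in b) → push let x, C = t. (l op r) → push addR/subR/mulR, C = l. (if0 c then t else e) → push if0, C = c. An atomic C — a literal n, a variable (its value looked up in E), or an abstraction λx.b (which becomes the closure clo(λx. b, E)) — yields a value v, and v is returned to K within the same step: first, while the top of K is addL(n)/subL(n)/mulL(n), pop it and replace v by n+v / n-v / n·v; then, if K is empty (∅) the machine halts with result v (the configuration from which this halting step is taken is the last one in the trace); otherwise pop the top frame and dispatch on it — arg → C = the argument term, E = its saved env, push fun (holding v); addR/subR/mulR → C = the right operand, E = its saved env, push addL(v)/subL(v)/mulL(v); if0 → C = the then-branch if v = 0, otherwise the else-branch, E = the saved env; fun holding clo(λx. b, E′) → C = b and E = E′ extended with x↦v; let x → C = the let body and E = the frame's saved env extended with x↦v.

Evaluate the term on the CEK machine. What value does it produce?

Answer: 4

Execution trace:
step 0: [C=(2 - ((λu. ((λq. u) u)) ((λz. -2) 4))) | E=∅ | K=∅]
step 1: [C=2 | E=∅ | K=[subR]]
step 2: [C=((λu. ((λq. u) u)) ((λz. -2) 4)) | E=∅ | K=[subL(2)]]
step 3: [C=(λu. ((λq. u) u)) | E=∅ | K=[arg :: subL(2)]]
step 4: [C=((λz. -2) 4) | E=∅ | K=[fun :: subL(2)]]
step 5: [C=(λz. -2) | E=∅ | K=[arg :: fun :: subL(2)]]
step 6: [C=4 | E=∅ | K=[fun :: fun :: subL(2)]]
step 7: [C=-2 | E={z↦4} | K=[fun :: subL(2)]]
step 8: [C=((λq. u) u) | E={u↦-2} | K=[subL(2)]]
step 9: [C=(λq. u) | E={u↦-2} | K=[arg :: subL(2)]]
step 10: [C=u | E={u↦-2} | K=[fun :: subL(2)]]
step 11: [C=u | E={q↦-2, u↦-2} | K=[subL(2)]]
→ final value 4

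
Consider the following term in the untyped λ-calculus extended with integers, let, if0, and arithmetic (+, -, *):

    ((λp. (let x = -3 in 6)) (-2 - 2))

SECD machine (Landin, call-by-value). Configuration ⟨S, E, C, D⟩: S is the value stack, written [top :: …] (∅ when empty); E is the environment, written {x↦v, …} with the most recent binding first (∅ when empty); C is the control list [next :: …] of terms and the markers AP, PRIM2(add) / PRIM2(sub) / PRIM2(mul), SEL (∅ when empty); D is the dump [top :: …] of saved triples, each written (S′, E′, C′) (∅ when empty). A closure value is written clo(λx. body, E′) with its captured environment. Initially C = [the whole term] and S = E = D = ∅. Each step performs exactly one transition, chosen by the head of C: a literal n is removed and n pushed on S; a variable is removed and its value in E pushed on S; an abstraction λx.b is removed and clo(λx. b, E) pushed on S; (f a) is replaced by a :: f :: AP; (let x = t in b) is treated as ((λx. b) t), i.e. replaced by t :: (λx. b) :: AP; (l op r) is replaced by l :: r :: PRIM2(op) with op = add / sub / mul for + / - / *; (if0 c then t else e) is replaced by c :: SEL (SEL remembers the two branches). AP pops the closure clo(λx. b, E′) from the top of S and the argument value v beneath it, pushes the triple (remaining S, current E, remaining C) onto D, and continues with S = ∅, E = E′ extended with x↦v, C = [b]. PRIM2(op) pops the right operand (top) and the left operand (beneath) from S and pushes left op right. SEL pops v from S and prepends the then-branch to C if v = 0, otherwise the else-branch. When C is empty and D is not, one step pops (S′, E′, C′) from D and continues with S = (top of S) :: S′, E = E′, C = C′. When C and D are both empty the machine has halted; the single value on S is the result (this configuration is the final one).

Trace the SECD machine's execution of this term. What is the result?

Answer: 6

Execution trace:
0. [S=∅ | E=∅ | C=[((λp. (let x = -3 in 6)) (-2 - 2))] | D=∅]
1. [S=∅ | E=∅ | C=[(-2 - 2) :: (λp. (let x = -3 in 6)) :: AP] | D=∅]
2. [S=∅ | E=∅ | C=[-2 :: 2 :: PRIM2(sub) :: (λp. (let x = -3 in 6)) :: AP] | D=∅]
3. [S=[-2] | E=∅ | C=[2 :: PRIM2(sub) :: (λp. (let x = -3 in 6)) :: AP] | D=∅]
4. [S=[2 :: -2] | E=∅ | C=[PRIM2(sub) :: (λp. (let x = -3 in 6)) :: AP] | D=∅]
5. [S=[-4] | E=∅ | C=[(λp. (let x = -3 in 6)) :: AP] | D=∅]
6. [S=[clo(λp. (let x = -3 in 6), ∅) :: -4] | E=∅ | C=[AP] | D=∅]
7. [S=∅ | E={p↦-4} | C=[(let x = -3 in 6)] | D=[(∅, ∅, ∅)]]
8. [S=∅ | E={p↦-4} | C=[-3 :: (λx. 6) :: AP] | D=[(∅, ∅, ∅)]]
9. [S=[-3] | E={p↦-4} | C=[(λx. 6) :: AP] | D=[(∅, ∅, ∅)]]
10. [S=[clo(λx. 6, {p↦-4}) :: -3] | E={p↦-4} | C=[AP] | D=[(∅, ∅, ∅)]]
11. [S=∅ | E={x↦-3, p↦-4} | C=[6] | D=[(∅, {p↦-4}, ∅) :: (∅, ∅, ∅)]]
12. [S=[6] | E={x↦-3, p↦-4} | C=∅ | D=[(∅, {p↦-4}, ∅) :: (∅, ∅, ∅)]]
13. [S=[6] | E={p↦-4} | C=∅ | D=[(∅, ∅, ∅)]]
14. [S=[6] | E=∅ | C=∅ | D=∅]
→ final value 6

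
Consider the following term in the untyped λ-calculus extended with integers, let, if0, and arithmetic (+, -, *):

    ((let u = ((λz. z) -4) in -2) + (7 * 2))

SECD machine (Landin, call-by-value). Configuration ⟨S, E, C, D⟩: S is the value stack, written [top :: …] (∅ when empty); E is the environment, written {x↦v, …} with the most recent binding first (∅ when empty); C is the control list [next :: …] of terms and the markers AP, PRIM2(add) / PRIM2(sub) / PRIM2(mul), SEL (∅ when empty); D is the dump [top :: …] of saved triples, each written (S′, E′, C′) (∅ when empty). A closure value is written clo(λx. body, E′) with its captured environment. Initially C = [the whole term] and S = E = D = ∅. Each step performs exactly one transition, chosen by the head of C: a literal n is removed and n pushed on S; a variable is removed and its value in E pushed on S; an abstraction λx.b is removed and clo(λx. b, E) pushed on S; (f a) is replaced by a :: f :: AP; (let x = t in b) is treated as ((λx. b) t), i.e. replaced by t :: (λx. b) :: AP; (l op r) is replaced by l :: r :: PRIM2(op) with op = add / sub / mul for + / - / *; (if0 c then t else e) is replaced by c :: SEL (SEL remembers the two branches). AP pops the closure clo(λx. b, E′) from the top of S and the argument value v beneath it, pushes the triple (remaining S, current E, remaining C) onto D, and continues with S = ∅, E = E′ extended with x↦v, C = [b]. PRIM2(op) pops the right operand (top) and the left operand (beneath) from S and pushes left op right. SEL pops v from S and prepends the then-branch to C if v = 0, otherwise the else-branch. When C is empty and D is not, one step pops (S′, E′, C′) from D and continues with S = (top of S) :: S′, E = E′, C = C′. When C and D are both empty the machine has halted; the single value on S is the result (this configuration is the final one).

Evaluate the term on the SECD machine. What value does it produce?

Answer: 12

Machine steps:
t=0: <S=∅, E=∅, C=[((let u = ((λz. z) -4) in -2) + (7 * 2))], D=∅>
t=1: <S=∅, E=∅, C=[(let u = ((λz. z) -4) in -2) :: (7 * 2) :: PRIM2(add)], D=∅>
t=2: <S=∅, E=∅, C=[((λz. z) -4) :: (λu. -2) :: AP :: (7 * 2) :: PRIM2(add)], D=∅>
t=3: <S=∅, E=∅, C=[-4 :: (λz. z) :: AP :: (λu. -2) :: AP :: (7 * 2) :: PRIM2(add)], D=∅>
t=4: <S=[-4], E=∅, C=[(λz. z) :: AP :: (λu. -2) :: AP :: (7 * 2) :: PRIM2(add)], D=∅>
t=5: <S=[clo(λz. z, ∅) :: -4], E=∅, C=[AP :: (λu. -2) :: AP :: (7 * 2) :: PRIM2(add)], D=∅>
t=6: <S=∅, E={z↦-4}, C=[z], D=[(∅, ∅, [(λu. -2) :: AP :: (7 * 2) :: PRIM2(add)])]>
t=7: <S=[-4], E={z↦-4}, C=∅, D=[(∅, ∅, [(λu. -2) :: AP :: (7 * 2) :: PRIM2(add)])]>
t=8: <S=[-4], E=∅, C=[(λu. -2) :: AP :: (7 * 2) :: PRIM2(add)], D=∅>
t=9: <S=[clo(λu. -2, ∅) :: -4], E=∅, C=[AP :: (7 * 2) :: PRIM2(add)], D=∅>
t=10: <S=∅, E={u↦-4}, C=[-2], D=[(∅, ∅, [(7 * 2) :: PRIM2(add)])]>
t=11: <S=[-2], E={u↦-4}, C=∅, D=[(∅, ∅, [(7 * 2) :: PRIM2(add)])]>
t=12: <S=[-2], E=∅, C=[(7 * 2) :: PRIM2(add)], D=∅>
t=13: <S=[-2], E=∅, C=[7 :: 2 :: PRIM2(mul) :: PRIM2(add)], D=∅>
t=14: <S=[7 :: -2], E=∅, C=[2 :: PRIM2(mul) :: PRIM2(add)], D=∅>
t=15: <S=[2 :: 7 :: -2], E=∅, C=[PRIM2(mul) :: PRIM2(add)], D=∅>
t=16: <S=[14 :: -2], E=∅, C=[PRIM2(add)], D=∅>
t=17: <S=[12], E=∅, C=∅, D=∅>
→ final value 12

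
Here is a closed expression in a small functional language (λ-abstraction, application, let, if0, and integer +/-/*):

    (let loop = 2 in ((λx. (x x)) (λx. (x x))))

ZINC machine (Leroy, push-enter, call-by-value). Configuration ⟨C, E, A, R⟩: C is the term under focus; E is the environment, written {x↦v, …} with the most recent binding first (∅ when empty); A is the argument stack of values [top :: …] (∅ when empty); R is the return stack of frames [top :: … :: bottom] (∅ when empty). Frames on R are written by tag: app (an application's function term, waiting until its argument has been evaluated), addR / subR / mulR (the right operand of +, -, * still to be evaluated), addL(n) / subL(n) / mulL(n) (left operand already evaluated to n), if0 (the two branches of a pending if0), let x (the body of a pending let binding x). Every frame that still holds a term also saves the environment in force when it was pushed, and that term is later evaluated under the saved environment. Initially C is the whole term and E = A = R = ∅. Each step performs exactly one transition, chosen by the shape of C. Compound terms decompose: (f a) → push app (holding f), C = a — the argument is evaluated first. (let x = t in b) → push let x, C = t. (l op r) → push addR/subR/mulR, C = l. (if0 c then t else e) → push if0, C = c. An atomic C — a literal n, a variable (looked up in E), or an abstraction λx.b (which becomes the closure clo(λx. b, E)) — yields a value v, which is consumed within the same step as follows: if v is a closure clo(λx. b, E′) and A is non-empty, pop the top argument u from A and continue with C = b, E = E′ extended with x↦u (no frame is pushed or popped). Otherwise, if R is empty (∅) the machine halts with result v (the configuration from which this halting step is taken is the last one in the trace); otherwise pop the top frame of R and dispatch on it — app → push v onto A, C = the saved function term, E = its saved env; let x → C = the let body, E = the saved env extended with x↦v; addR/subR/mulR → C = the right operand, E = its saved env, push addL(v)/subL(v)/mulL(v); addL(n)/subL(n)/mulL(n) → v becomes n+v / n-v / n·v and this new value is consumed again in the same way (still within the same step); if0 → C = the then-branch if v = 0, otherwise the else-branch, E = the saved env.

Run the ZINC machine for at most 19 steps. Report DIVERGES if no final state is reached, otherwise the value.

step 0: [C=(let loop = 2 in ((λx. (x x)) (λx. (x x)))) | E=∅ | A=∅ | R=∅]
step 1: [C=2 | E=∅ | A=∅ | R=[let loop]]
step 2: [C=((λx. (x x)) (λx. (x x))) | E={loop↦2} | A=∅ | R=∅]
step 3: [C=(λx. (x x)) | E={loop↦2} | A=∅ | R=[app]]
step 4: [C=(λx. (x x)) | E={loop↦2} | A=[clo(λx. (x x), {loop↦2})] | R=∅]
step 5: [C=(x x) | E={x↦clo(λx. (x x), {loop↦2}), loop↦2} | A=∅ | R=∅]
step 6: [C=x | E={x↦clo(λx. (x x), {loop↦2}), loop↦2} | A=∅ | R=[app]]
step 7: [C=x | E={x↦clo(λx. (x x), {loop↦2}), loop↦2} | A=[clo(λx. (x x), {loop↦2})] | R=∅]
… configuration repeats with period 3 (steps 5–7 recur indefinitely) …

Answer: DIVERGES (no final state within 19 steps)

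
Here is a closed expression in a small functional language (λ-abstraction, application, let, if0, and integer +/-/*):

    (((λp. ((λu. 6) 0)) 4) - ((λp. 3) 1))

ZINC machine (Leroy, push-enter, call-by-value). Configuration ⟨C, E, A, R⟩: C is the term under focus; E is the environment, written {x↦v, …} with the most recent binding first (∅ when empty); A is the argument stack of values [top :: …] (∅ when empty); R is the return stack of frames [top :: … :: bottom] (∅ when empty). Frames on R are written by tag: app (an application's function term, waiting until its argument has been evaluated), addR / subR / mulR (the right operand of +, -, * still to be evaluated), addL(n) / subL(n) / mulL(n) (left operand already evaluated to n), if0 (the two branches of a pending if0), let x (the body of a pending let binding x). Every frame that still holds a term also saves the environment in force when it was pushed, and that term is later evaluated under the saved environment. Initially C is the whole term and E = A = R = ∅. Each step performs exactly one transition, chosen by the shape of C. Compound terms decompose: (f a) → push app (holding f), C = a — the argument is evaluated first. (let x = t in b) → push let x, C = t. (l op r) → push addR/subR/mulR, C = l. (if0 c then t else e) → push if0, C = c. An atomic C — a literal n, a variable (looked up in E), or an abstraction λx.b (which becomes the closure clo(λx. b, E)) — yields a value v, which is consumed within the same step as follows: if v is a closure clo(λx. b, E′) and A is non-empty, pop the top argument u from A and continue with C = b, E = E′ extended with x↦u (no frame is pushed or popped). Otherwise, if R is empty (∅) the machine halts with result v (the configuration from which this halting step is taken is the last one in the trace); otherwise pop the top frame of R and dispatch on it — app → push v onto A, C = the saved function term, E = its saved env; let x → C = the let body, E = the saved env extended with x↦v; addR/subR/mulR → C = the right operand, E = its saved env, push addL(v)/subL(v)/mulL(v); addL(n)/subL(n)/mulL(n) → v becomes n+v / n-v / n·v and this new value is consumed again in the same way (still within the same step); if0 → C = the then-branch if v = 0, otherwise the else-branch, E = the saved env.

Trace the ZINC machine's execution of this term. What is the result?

[0] ⟨C=(((λp. ((λu. 6) 0)) 4) - ((λp. 3) 1)); E=∅; A=∅; R=∅⟩
[1] ⟨C=((λp. ((λu. 6) 0)) 4); E=∅; A=∅; R=[subR]⟩
[2] ⟨C=4; E=∅; A=∅; R=[app :: subR]⟩
[3] ⟨C=(λp. ((λu. 6) 0)); E=∅; A=[4]; R=[subR]⟩
[4] ⟨C=((λu. 6) 0); E={p↦4}; A=∅; R=[subR]⟩
[5] ⟨C=0; E={p↦4}; A=∅; R=[app :: subR]⟩
[6] ⟨C=(λu. 6); E={p↦4}; A=[0]; R=[subR]⟩
[7] ⟨C=6; E={u↦0, p↦4}; A=∅; R=[subR]⟩
[8] ⟨C=((λp. 3) 1); E=∅; A=∅; R=[subL(6)]⟩
[9] ⟨C=1; E=∅; A=∅; R=[app :: subL(6)]⟩
[10] ⟨C=(λp. 3); E=∅; A=[1]; R=[subL(6)]⟩
[11] ⟨C=3; E={p↦1}; A=∅; R=[subL(6)]⟩
→ final value 3

Answer: 3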